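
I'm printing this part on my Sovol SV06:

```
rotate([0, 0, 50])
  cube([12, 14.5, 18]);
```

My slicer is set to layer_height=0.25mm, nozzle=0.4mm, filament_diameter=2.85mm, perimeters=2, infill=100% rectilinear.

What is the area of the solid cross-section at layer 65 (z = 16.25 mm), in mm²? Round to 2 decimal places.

174.00 mm²

At z = 16.25 mm: the cube (footprint 12×14.5) is included at this height (area 174.00 mm²); (rotated 50° about Z; rotation is an isometry so areas/perimeters/island counts are preserved). Overall, the cross-section is a single solid region. Net area = 174.00 mm².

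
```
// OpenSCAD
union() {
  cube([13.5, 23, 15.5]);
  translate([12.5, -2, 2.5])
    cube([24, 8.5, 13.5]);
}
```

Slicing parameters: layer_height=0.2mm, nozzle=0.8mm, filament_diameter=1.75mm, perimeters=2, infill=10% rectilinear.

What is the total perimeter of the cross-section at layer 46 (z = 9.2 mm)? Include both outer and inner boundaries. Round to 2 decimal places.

123.00 mm

At z = 9.2 mm: the 13.5×23 cube contributes its full rectangle (perimeter 73.00 mm); the cube at (12.5, -2) is present — its section is the full 24×8.5 rectangle (perimeter 65.00 mm); Taking the union: the regions partially overlap (shared area 6.50 mm²), so the edge portions inside another operand are dropped and the merged outline is re-measured after clipping — boundary = 123.00 mm. Overall, the cross-section is a single solid region. Total boundary length (outer) = 123.00 mm.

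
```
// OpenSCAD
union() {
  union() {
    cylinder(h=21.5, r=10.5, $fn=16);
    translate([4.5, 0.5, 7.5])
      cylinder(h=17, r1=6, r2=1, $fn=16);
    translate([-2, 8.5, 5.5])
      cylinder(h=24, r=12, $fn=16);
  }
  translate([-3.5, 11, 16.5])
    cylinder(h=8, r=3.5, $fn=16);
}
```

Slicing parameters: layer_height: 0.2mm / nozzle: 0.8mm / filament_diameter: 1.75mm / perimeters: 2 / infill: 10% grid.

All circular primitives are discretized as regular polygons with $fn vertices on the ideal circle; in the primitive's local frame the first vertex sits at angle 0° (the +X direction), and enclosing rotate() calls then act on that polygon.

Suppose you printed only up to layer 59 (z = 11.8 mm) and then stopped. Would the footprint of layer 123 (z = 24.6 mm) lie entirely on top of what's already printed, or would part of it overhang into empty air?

entirely on top

Compare the two slices. At z = 11.8: the cylinder: section is a regular 16-gon, circumradius r=10.5 (area = (16/2)·10.500²·sin(360°/16) = 337.53 mm²); the cone at (4.5, 0.5): at t=0.253 of its height the radius interpolates to r₁+(r₂−r₁)t = 4.735, giving a regular 16-gon of that circumradius (area = (16/2)·4.735²·sin(360°/16) = 68.65 mm²); the r=12 cylinder at (-2, 8.5) gives a regular 16-gon of circumradius 12 (constant along its height) (area = (16/2)·12.000²·sin(360°/16) = 440.85 mm²); Taking the union: the regions partially overlap — summed areas 847.03 mm² minus the doubly-counted overlap 266.00 mm² gives 581.03 mm² — area = 581.03 mm²; the cylinder at (-3.5, 11) is not intersected at this z (z outside [16.5, 24.5]); Taking the union: only the result so far is present, so the union is just that shape — area = 581.03 mm². At z = 24.6: the cylinder is absent (z outside [0, 21.5]); the cone at (4.5, 0.5) is not intersected at this z (z outside [7.5, 24.5]); the r=12 cylinder at (-2, 8.5) contributes a regular 16-gon of circumradius 12 (area = (16/2)·12.000²·sin(360°/16) = 440.85 mm²); Taking the union: only the r=12 cylinder at (-2, 8.5) is present, so the union is just that shape — area = 440.85 mm²; the cylinder at (-3.5, 11) is not intersected at this z (z outside [16.5, 24.5]); Taking the union: only that combined region is present, so the union is just that shape — area = 440.85 mm². Checking containment: the cross-section at z = 24.6 is a subset of the cross-section at z = 11.8.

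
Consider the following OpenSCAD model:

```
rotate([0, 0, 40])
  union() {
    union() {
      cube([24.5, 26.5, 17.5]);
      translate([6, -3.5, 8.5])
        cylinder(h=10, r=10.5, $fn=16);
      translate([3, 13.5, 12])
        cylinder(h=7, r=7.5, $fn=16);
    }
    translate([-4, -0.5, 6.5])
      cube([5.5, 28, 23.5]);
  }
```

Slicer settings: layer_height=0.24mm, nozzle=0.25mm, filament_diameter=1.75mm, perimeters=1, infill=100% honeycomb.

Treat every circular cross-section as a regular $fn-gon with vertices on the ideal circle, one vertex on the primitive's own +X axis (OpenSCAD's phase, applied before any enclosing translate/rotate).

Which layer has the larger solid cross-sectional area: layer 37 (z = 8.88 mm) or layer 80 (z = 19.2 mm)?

layer 37 (z = 8.88 mm)

Layer 37 (z = 8.88): the cube (footprint 24.5×26.5) is included at this height (area 649.25 mm²); the r=10.5 cylinder at (6, -3.5) gives a regular 16-gon of circumradius 10.5 (constant along its height) (area = (16/2)·10.500²·sin(360°/16) = 337.53 mm²); the cylinder at (3, 13.5) is absent (z outside [12, 19]); Combining (union): the regions partially overlap — summed areas 986.78 mm² minus the doubly-counted overlap 86.35 mm² gives 900.43 mm² — area = 900.43 mm²; the cube at (-4, -0.5) is present — its section is the full 5.5×28 rectangle (area 154.00 mm²); Merging all regions: the regions partially overlap — summed areas 1054.43 mm² minus the doubly-counted overlap 53.78 mm² gives 1000.65 mm² — area = 1000.65 mm²; (whole slice rotated 40° about Z — lengths, areas and connectivity unchanged). So its area = 1000.65 mm². Layer 80 (z = 19.2): the cube is not intersected at this z (z outside [0, 17.5]); the cylinder at (6, -3.5) does not reach this height (z outside [8.5, 18.5]); the cylinder at (3, 13.5) is not intersected at this z (z outside [12, 19]); Merging all regions: nothing is present at this height; the 5.5×28 cube at (-4, -0.5) contributes its full rectangle (area 154.00 mm²); Merging all regions: only the 5.5×28 cube at (-4, -0.5) is present, so the union is just that shape — area = 154.00 mm²; (whole slice rotated 40° about Z — lengths, areas and connectivity unchanged). So its area = 154.00 mm². Layer 37 is larger (1000.65 vs 154.00 mm²).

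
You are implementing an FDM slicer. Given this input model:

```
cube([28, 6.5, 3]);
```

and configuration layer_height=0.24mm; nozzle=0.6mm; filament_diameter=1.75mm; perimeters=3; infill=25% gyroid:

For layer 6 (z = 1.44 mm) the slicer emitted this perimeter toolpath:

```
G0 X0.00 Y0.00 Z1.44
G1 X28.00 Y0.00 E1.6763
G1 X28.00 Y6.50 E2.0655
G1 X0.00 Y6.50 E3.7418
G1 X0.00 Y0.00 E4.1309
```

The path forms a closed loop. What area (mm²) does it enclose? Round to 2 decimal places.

Apply the shoelace formula to the sequence of (X, Y) vertices; enclosed area = 182.00 mm².

182.00 mm²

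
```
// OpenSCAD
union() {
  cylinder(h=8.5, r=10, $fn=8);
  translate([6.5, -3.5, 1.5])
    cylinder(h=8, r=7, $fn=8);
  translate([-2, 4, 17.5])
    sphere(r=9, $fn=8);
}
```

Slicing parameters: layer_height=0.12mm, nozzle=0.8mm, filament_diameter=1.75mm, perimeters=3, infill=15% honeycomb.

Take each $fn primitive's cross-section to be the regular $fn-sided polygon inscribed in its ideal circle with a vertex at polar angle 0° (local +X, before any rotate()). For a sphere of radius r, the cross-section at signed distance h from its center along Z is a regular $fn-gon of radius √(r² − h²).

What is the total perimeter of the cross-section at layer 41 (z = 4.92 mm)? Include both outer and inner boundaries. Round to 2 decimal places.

At z = 4.92 mm: the r=10 cylinder contributes a regular 8-gon of circumradius 10 (perimeter = 2·8·10.000·sin(180°/8) = 61.23 mm); the r=7 cylinder at (6.5, -3.5) contributes a regular 8-gon of circumradius 7 (perimeter = 2·8·7.000·sin(180°/8) = 42.86 mm); the sphere at (-2, 4) does not reach this height (|z−center|=12.580 > r=9); Merging all regions: the regions partially overlap (shared area 86.27 mm²), so the edge portions inside another operand are dropped and the merged outline is re-measured after clipping — boundary = 69.03 mm. Overall, the cross-section is a single solid region. Total boundary length (outer) = 69.03 mm.

69.03 mm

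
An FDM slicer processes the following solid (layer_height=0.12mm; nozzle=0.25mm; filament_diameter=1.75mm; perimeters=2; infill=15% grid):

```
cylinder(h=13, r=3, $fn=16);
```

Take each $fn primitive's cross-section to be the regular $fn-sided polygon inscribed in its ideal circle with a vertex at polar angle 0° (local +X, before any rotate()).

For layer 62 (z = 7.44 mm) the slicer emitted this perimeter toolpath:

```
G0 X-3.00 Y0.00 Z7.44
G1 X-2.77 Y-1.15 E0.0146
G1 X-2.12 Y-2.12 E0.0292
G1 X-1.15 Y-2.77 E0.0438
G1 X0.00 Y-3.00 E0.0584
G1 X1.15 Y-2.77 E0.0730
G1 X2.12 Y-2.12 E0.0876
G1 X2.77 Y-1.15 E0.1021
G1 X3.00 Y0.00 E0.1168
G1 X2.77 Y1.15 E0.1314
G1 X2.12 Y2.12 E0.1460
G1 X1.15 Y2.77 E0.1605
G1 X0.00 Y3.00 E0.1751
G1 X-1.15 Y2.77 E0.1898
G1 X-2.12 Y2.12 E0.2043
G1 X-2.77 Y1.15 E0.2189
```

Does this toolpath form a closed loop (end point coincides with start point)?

no

Start point (G0): (-3.00, 0.00). End point (last G1): the path does not return to the start — open.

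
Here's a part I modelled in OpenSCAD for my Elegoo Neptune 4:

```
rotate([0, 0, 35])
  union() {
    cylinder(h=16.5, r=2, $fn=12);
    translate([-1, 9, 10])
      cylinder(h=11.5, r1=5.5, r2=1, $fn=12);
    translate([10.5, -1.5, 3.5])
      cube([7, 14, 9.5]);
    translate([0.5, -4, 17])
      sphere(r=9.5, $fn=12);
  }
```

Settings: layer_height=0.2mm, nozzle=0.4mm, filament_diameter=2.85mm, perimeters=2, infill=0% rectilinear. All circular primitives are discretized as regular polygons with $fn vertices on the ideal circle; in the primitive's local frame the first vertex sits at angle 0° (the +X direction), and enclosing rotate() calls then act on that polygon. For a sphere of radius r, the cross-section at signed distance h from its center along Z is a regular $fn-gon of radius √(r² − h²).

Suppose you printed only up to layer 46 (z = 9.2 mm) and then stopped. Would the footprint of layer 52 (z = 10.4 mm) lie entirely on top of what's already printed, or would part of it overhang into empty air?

Compare the two slices. At z = 9.2: the r=2 cylinder gives a regular 12-gon of circumradius 2 (constant along its height) (area = (12/2)·2.000²·sin(360°/12) = 12.00 mm²); the cone at (-1, 9) is not intersected at this z (z outside [10, 21.5]); the cube at (10.5, -1.5) (footprint 7×14) is included at this height (area 98.00 mm²); the r=9.5 sphere at (0.5, -4) slices to a regular 12-gon of circumradius 5.423 (√(r²−h²) with h=7.8 from center) (area = (12/2)·5.423²·sin(360°/12) = 88.23 mm²); Merging all regions: the regions partially overlap — summed areas 198.23 mm² minus the doubly-counted overlap 10.32 mm² gives 187.91 mm² — area = 187.91 mm²; (whole slice rotated 35° about Z — lengths, areas and connectivity unchanged). At z = 10.4: the r=2 cylinder contributes a regular 12-gon of circumradius 2 (area = (12/2)·2.000²·sin(360°/12) = 12.00 mm²); the cone at (-1, 9) (r1=5.5→r2=1) has section circumradius 5.343 here — a regular 12-gon (area = (12/2)·5.343²·sin(360°/12) = 85.66 mm²); the cube at (10.5, -1.5) (footprint 7×14) is included at this height (area 98.00 mm²); the r=9.5 sphere at (0.5, -4) slices to a regular 12-gon of circumradius 6.833 (√(r²−h²) with h=6.6 from center) (area = (12/2)·6.833²·sin(360°/12) = 140.07 mm²); Merging all regions: the regions partially overlap — summed areas 335.73 mm² minus the doubly-counted overlap 12.00 mm² gives 323.73 mm² — area = 323.73 mm²; (rotated 35° about Z; rotation is an isometry so areas/perimeters/island counts are preserved). Checking containment: at z = 10.4 the cross-section extends beyond the z = 9.2 cross-section by about 135.81 mm².

part overhangs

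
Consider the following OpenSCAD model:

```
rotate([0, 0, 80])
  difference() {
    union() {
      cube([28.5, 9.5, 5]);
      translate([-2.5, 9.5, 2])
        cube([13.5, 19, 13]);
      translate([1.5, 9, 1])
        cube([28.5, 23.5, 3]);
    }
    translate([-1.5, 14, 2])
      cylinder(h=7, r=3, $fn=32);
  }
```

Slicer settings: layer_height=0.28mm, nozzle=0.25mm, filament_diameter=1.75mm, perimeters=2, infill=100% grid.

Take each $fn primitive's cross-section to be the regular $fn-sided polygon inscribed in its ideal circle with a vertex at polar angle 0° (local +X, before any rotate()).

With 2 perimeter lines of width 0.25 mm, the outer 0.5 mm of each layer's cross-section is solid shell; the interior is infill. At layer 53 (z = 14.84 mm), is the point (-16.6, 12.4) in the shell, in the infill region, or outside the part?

At z = 14.84 mm: the cube is not intersected at this z (z outside [0, 5]); the cube at (-2.5, 9.5) (footprint 13.5×19) is included at this height; the cube at (1.5, 9) is not intersected at this z (z outside [1, 4]); Merging all regions: only the 13.5×19 cube at (-2.5, 9.5) is present, so the union is just that shape — 1 connected region; the cylinder at (-1.5, 14) is absent (z outside [2, 9]); Subtracting the remaining from the first: none of the subtracted shapes is present at this height, so that combined region is unchanged — 1 connected region; (whole slice rotated 80° about Z — lengths, areas and connectivity unchanged). Overall, the cross-section is a single solid region. Undo the 80° rotation: the query point maps to (9.329, 18.501) in the un-rotated model frame. The nearest boundary edge runs (11.00, 9.50)→(11.00, 28.50); distance from the point to it = 1.67 mm. The point is inside the cross-section and 1.67 mm from the nearest boundary — more than the 0.5 mm shell width (2 × 0.25), so it's in the infill interior.

infill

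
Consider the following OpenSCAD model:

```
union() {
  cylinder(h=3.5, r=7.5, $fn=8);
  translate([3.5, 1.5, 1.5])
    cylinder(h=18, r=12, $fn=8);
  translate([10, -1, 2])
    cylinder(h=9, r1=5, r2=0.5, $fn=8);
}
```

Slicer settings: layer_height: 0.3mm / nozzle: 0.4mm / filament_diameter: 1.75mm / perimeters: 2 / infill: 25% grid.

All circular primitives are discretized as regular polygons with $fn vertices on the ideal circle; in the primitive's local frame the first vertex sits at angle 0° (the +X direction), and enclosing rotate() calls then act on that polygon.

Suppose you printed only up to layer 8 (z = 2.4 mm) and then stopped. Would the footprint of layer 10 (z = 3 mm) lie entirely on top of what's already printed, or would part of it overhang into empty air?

Compare the two slices. At z = 2.4: the r=7.5 cylinder gives a regular 8-gon of circumradius 7.5 (constant along its height) (area = (8/2)·7.500²·sin(360°/8) = 159.10 mm²); the r=12 cylinder at (3.5, 1.5) contributes a regular 8-gon of circumradius 12 (area = (8/2)·12.000²·sin(360°/8) = 407.29 mm²); the cone at (10, -1) (r1=5→r2=0.5) has section circumradius 4.800 here — a regular 8-gon (area = (8/2)·4.800²·sin(360°/8) = 65.17 mm²); Combining (union): the regions partially overlap — summed areas 631.56 mm² minus the doubly-counted overlap 223.03 mm² gives 408.53 mm² — area = 408.53 mm². At z = 3: the r=7.5 cylinder gives a regular 8-gon of circumradius 7.5 (constant along its height) (area = (8/2)·7.500²·sin(360°/8) = 159.10 mm²); the r=12 cylinder at (3.5, 1.5) gives a regular 8-gon of circumradius 12 (constant along its height) (area = (8/2)·12.000²·sin(360°/8) = 407.29 mm²); the cone at (10, -1): at t=0.111 of its height the radius interpolates to r₁+(r₂−r₁)t = 4.500, giving a regular 8-gon of that circumradius (area = (8/2)·4.500²·sin(360°/8) = 57.28 mm²); Combining (union): the regions partially overlap — summed areas 623.67 mm² minus the doubly-counted overlap 216.26 mm² gives 407.41 mm² — area = 407.41 mm². Checking containment: the cross-section at z = 3 is a subset of the cross-section at z = 2.4.

entirely on top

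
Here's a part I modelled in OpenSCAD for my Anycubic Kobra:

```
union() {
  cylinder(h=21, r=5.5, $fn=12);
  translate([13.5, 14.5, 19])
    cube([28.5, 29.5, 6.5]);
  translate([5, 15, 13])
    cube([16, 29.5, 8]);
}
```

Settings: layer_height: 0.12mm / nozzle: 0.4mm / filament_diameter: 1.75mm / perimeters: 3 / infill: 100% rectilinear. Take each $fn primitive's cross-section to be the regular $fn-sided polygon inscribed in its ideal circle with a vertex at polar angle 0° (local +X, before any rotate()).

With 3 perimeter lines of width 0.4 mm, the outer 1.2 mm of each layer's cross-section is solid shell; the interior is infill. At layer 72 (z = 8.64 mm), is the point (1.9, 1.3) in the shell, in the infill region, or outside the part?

infill

At z = 8.64 mm: the r=5.5 cylinder gives a regular 12-gon of circumradius 5.5 (constant along its height); the cube at (13.5, 14.5) is not intersected at this z (z outside [19, 25.5]); the cube at (5, 15) is absent (z outside [13, 21]); Merging all regions: only the r=5.5 cylinder is present, so the union is just that shape — 1 connected region. Overall, the cross-section is a single solid region. The nearest boundary edge runs (4.76, 2.75)→(2.75, 4.76); distance from the point to it = 3.05 mm. The point is inside the cross-section and 3.05 mm from the nearest boundary — more than the 1.2 mm shell width (3 × 0.4), so it's in the infill interior.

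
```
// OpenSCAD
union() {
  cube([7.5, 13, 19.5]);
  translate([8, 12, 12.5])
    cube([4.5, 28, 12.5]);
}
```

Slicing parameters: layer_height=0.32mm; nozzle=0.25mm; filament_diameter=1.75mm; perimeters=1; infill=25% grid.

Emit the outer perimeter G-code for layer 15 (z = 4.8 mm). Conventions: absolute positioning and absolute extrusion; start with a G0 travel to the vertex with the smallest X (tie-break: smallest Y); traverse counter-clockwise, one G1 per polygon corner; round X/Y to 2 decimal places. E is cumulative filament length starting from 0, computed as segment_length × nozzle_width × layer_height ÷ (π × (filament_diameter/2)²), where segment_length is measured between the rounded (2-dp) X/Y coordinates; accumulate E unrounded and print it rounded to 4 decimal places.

At z = 4.8 mm: the 7.5×13 cube contributes its full rectangle; the cube at (8, 12) is not intersected at this z (z outside [12.5, 25]); Combining (union): only the 7.5×13 cube is present, so the union is just that shape — 1 connected region. The outline is a single polygon with 4 vertices. Extrusion per mm of travel: 0.25 × 0.32 / (π × 0.875²) = 0.033260. Accumulating E over each segment gives final E = 1.3637.

G0 X0.00 Y0.00 Z4.80
G1 X7.50 Y0.00 E0.2495
G1 X7.50 Y13.00 E0.6818
G1 X0.00 Y13.00 E0.9313
G1 X0.00 Y0.00 E1.3637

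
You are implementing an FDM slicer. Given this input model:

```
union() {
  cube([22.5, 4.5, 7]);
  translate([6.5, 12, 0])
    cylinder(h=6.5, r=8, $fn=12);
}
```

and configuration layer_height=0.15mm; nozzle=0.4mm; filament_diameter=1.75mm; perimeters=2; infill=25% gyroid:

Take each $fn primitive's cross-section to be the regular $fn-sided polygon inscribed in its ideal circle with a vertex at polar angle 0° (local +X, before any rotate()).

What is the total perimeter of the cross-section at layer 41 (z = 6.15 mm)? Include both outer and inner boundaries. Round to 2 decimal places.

96.10 mm

At z = 6.15 mm: the cube is present — its section is the full 22.5×4.5 rectangle (perimeter 54.00 mm); the r=8 cylinder at (6.5, 12) gives a regular 12-gon of circumradius 8 (constant along its height) (perimeter = 2·12·8.000·sin(180°/12) = 49.69 mm); Combining (union): the regions partially overlap (shared area 0.93 mm²), so the edge portions inside another operand are dropped and the merged outline is re-measured after clipping — boundary = 96.10 mm. Overall, the cross-section is a single solid region. Total boundary length (outer) = 96.10 mm.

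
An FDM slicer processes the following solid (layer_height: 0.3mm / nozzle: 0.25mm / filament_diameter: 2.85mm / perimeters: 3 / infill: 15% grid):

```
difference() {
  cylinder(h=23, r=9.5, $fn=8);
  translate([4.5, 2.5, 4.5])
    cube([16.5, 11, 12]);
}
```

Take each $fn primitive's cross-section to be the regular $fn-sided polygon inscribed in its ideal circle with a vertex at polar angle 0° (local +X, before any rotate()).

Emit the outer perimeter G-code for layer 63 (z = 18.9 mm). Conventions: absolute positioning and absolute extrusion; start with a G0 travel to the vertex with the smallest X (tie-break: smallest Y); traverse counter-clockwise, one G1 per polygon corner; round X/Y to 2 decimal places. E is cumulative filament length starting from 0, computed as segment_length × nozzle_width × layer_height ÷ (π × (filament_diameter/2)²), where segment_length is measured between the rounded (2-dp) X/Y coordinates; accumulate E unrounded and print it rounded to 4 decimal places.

G0 X-9.50 Y0.00 Z18.90
G1 X-6.72 Y-6.72 E0.0855
G1 X0.00 Y-9.50 E0.1710
G1 X6.72 Y-6.72 E0.2565
G1 X9.50 Y0.00 E0.3420
G1 X6.72 Y6.72 E0.4275
G1 X0.00 Y9.50 E0.5130
G1 X-6.72 Y6.72 E0.5985
G1 X-9.50 Y0.00 E0.6840

At z = 18.9 mm: the cylinder: section is a regular 8-gon, circumradius r=9.5; the cube at (4.5, 2.5) is absent (z outside [4.5, 16.5]); Subtracting the remaining from the first: none of the subtracted shapes is present at this height, so the r=9.5 cylinder is unchanged — 1 connected region. The outline is a single polygon with 8 vertices. Extrusion per mm of travel: 0.25 × 0.3 / (π × 1.425²) = 0.011757. Accumulating E over each segment gives final E = 0.6840.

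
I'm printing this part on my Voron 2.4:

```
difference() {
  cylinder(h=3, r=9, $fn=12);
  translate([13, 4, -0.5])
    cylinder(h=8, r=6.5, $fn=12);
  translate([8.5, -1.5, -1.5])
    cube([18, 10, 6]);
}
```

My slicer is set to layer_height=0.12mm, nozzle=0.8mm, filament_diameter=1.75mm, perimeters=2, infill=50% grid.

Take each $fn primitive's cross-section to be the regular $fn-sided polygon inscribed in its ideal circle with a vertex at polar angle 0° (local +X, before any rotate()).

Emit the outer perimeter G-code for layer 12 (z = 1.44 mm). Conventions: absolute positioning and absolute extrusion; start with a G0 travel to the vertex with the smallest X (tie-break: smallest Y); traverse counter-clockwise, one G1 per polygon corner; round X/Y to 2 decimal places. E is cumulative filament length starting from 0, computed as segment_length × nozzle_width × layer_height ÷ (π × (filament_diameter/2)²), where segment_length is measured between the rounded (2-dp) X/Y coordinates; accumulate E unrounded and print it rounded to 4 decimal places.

G0 X-9.00 Y0.00 Z1.44
G1 X-7.79 Y-4.50 E0.1860
G1 X-4.50 Y-7.79 E0.3717
G1 X0.00 Y-9.00 E0.5577
G1 X4.50 Y-7.79 E0.7437
G1 X7.79 Y-4.50 E0.9294
G1 X8.60 Y-1.50 E1.0534
G1 X8.50 Y-1.50 E1.0574
G1 X8.50 Y-0.38 E1.1021
G1 X7.37 Y0.75 E1.1659
G1 X6.50 Y4.00 E1.3001
G1 X6.88 Y5.42 E1.3588
G1 X4.50 Y7.79 E1.4929
G1 X0.00 Y9.00 E1.6788
G1 X-4.50 Y7.79 E1.8648
G1 X-7.79 Y4.50 E2.0505
G1 X-9.00 Y0.00 E2.2365

At z = 1.44 mm: the cylinder: section is a regular 12-gon, circumradius r=9; the r=6.5 cylinder at (13, 4) contributes a regular 12-gon of circumradius 6.5; the cube at (8.5, -1.5) is present — its section is the full 18×10 rectangle; Taking the first minus the rest: starting from the r=9 cylinder, the r=6.5 cylinder at (13, 4) partially overlaps it — only the 6.99 mm² overlap (of its 126.75 mm²) is removed, clipping the outline; the 18×10 cube at (8.5, -1.5) partially overlaps it — only the 0.22 mm² overlap (of its 180.00 mm²) is removed, clipping the outline — 1 connected region. The outline is a single polygon with 16 vertices. Extrusion per mm of travel: 0.8 × 0.12 / (π × 0.875²) = 0.039912. Accumulating E over each segment gives final E = 2.2365.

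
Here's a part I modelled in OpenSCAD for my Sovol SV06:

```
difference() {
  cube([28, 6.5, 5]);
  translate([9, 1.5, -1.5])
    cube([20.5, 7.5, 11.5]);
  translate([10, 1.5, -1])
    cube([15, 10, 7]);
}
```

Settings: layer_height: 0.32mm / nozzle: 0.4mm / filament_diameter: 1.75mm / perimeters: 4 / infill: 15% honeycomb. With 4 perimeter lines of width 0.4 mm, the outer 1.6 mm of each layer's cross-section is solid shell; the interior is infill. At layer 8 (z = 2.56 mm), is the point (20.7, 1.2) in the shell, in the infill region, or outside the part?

At z = 2.56 mm: the 28×6.5 cube contributes its full rectangle; the 20.5×7.5 cube at (9, 1.5) contributes its full rectangle; the 15×10 cube at (10, 1.5) contributes its full rectangle; After the difference (first − rest): starting from the 28×6.5 cube, the 20.5×7.5 cube at (9, 1.5) partially overlaps it — only the 95.00 mm² overlap (of its 153.75 mm²) is removed, clipping the outline; the 15×10 cube at (10, 1.5) misses the remaining region (no effect) — 1 connected region. Overall, the cross-section is a single solid region. The nearest boundary edge runs (10.00, 1.50)→(25.00, 1.50); distance from the point to it = 0.30 mm. The point is inside the cross-section, 0.30 mm from the nearest boundary — within the 1.6 mm shell band (4 × 0.4).

shell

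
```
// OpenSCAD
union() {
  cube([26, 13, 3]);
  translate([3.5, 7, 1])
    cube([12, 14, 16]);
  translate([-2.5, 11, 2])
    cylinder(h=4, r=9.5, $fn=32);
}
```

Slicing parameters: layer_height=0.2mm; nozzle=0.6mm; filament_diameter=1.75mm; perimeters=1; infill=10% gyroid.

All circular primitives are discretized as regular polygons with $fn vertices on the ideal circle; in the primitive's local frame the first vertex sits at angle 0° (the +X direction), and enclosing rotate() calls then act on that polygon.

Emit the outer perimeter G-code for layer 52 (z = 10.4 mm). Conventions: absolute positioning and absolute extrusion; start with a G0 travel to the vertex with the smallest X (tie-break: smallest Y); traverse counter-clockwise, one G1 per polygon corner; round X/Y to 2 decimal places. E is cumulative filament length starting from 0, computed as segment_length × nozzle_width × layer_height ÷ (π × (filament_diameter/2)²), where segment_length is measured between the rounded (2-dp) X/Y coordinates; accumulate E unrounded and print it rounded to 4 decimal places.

G0 X3.50 Y7.00 Z10.40
G1 X15.50 Y7.00 E0.5987
G1 X15.50 Y21.00 E1.2971
G1 X3.50 Y21.00 E1.8958
G1 X3.50 Y7.00 E2.5943

At z = 10.4 mm: the cube is absent (z outside [0, 3]); the 12×14 cube at (3.5, 7) contributes its full rectangle; the cylinder at (-2.5, 11) is not intersected at this z (z outside [2, 6]); Combining (union): only the 12×14 cube at (3.5, 7) is present, so the union is just that shape — 1 connected region. The outline is a single polygon with 4 vertices. Extrusion per mm of travel: 0.6 × 0.2 / (π × 0.875²) = 0.049890. Accumulating E over each segment gives final E = 2.5943.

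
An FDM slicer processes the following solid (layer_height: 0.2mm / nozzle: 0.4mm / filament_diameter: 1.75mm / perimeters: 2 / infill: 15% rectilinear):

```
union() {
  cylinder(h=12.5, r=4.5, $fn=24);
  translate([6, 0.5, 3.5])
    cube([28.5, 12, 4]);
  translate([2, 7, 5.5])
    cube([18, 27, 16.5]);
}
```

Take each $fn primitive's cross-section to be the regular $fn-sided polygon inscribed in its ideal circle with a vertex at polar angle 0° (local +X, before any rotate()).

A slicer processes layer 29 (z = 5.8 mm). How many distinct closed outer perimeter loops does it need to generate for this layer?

2

At z = 5.8 mm: the cylinder: section is a regular 24-gon, circumradius r=4.5; the cube at (6, 0.5) is present — its section is the full 28.5×12 rectangle; the 18×27 cube at (2, 7) contributes its full rectangle; Taking the union: the regions partially overlap (shared area 77.00 mm²), so overlapping operands fuse into one piece — 2 connected regions. The result has 2 disconnected regions.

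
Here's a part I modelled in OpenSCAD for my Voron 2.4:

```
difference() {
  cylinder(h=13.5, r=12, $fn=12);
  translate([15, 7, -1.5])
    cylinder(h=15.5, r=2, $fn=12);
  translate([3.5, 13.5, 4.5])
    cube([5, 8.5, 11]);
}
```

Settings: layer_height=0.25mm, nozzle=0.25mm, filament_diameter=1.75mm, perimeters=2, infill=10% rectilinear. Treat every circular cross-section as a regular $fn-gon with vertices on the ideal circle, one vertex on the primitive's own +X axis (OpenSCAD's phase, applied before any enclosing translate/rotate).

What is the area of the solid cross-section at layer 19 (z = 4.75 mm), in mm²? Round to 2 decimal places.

At z = 4.75 mm: the r=12 cylinder contributes a regular 12-gon of circumradius 12 (area = (12/2)·12.000²·sin(360°/12) = 432.00 mm²); the r=2 cylinder at (15, 7) contributes a regular 12-gon of circumradius 2 (area = (12/2)·2.000²·sin(360°/12) = 12.00 mm²); the 5×8.5 cube at (3.5, 13.5) contributes its full rectangle (area 42.50 mm²); Subtracting the remaining from the first: starting from the r=12 cylinder (432.00 mm²), the r=2 cylinder at (15, 7) misses the remaining region (no effect); the 5×8.5 cube at (3.5, 13.5) misses the remaining region (no effect) — area = 432.00 mm². Overall, the cross-section is a single solid region. Net area = 432.00 mm².

432.00 mm²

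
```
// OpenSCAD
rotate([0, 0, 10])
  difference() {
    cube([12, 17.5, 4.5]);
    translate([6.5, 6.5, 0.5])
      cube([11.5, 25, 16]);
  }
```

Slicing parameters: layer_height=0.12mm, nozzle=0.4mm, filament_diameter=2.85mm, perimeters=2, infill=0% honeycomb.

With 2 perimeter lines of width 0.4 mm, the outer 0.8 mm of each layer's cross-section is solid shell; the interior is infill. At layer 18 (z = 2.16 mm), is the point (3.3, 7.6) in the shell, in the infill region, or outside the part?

At z = 2.16 mm: the cube (footprint 12×17.5) is included at this height; the 11.5×25 cube at (6.5, 6.5) contributes its full rectangle; After the difference (first − rest): starting from the 12×17.5 cube, the 11.5×25 cube at (6.5, 6.5) partially overlaps it — only the 60.50 mm² overlap (of its 287.50 mm²) is removed, clipping the outline — 1 connected region; (rotated 10° about Z; rotation is an isometry so areas/perimeters/island counts are preserved). Overall, the cross-section is a single solid region. Undo the 10° rotation: the query point maps to (4.570, 6.911) in the un-rotated model frame. The nearest boundary edge runs (6.50, 17.50)→(6.50, 6.50); distance from the point to it = 1.93 mm. The point is inside the cross-section and 1.93 mm from the nearest boundary — more than the 0.8 mm shell width (2 × 0.4), so it's in the infill interior.

infill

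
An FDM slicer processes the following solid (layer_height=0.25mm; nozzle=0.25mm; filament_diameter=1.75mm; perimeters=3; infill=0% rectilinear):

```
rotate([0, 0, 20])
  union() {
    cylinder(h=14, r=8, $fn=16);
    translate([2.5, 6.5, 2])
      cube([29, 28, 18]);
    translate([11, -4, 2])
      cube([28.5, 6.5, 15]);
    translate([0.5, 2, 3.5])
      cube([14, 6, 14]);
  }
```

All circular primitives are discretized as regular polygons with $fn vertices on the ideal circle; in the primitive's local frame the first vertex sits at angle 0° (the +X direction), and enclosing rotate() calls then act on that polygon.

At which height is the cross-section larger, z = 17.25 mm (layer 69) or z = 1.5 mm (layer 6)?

layer 69 (z = 17.25 mm)

Layer 69 (z = 17.25): the cylinder does not reach this height (z outside [0, 14]); the cube at (2.5, 6.5) is present — its section is the full 29×28 rectangle (area 812.00 mm²); the cube at (11, -4) does not reach this height (z outside [2, 17]); the cube at (0.5, 2) is present — its section is the full 14×6 rectangle (area 84.00 mm²); Combining (union): the regions partially overlap — summed areas 896.00 mm² minus the doubly-counted overlap 18.00 mm² gives 878.00 mm² — area = 878.00 mm²; (rotated 20° about Z; rotation is an isometry so areas/perimeters/island counts are preserved). So its area = 878.00 mm². Layer 6 (z = 1.5): the r=8 cylinder contributes a regular 16-gon of circumradius 8 (area = (16/2)·8.000²·sin(360°/16) = 195.93 mm²); the cube at (2.5, 6.5) is absent (z outside [2, 20]); the cube at (11, -4) is absent (z outside [2, 17]); the cube at (0.5, 2) does not reach this height (z outside [3.5, 17.5]); Combining (union): only the r=8 cylinder is present, so the union is just that shape — area = 195.93 mm²; (rotated 20° about Z; rotation is an isometry so areas/perimeters/island counts are preserved). So its area = 195.93 mm². Layer 69 is larger (878.00 vs 195.93 mm²).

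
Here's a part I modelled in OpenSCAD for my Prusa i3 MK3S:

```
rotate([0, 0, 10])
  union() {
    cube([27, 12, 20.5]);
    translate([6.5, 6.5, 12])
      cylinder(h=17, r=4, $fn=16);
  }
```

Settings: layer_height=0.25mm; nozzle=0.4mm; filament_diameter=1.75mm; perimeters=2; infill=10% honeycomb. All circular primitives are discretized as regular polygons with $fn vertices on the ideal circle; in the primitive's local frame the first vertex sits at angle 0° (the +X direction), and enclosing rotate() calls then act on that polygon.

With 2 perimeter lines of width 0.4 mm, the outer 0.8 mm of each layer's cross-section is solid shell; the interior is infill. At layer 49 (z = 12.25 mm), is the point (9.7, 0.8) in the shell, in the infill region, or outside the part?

At z = 12.25 mm: the cube is present — its section is the full 27×12 rectangle; the r=4 cylinder at (6.5, 6.5) gives a regular 16-gon of circumradius 4 (constant along its height); Taking the union: the r=4 cylinder at (6.5, 6.5) lies entirely inside the 27×12 cube, so the union is just the 27×12 cube — 1 connected region; (rotated 10° about Z; rotation is an isometry so areas/perimeters/island counts are preserved). Overall, the cross-section is a single solid region. Undo the 10° rotation: the query point maps to (9.692, -0.897) in the un-rotated model frame. The nearest boundary edge runs (27.00, 0.00)→(0.00, 0.00); distance from the point to it = 0.90 mm. The point is not inside any of the regions above, so it lies outside the cross-section (0.90 mm from the nearest boundary).

outside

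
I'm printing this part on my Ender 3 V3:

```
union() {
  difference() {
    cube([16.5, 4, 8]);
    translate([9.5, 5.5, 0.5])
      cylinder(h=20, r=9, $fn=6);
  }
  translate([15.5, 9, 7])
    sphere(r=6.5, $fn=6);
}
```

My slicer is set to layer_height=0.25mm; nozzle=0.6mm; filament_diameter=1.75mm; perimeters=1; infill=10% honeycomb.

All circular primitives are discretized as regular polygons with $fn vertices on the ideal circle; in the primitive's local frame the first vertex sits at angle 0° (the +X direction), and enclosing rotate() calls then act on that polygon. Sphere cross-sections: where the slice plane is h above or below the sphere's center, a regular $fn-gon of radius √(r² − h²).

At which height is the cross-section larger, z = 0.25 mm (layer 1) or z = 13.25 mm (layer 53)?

layer 1 (z = 0.25 mm)

Layer 1 (z = 0.25): the 16.5×4 cube contributes its full rectangle (area 66.00 mm²); the cylinder at (9.5, 5.5) does not reach this height (z outside [0.5, 20.5]); Subtracting the remaining from the first: none of the subtracted shapes is present at this height, so the 16.5×4 cube is unchanged — area = 66.00 mm²; the sphere at (15.5, 9) does not reach this height (|z−center|=6.750 > r=6.5); Combining (union): only that combined region is present, so the union is just that shape — area = 66.00 mm². So its area = 66.00 mm². Layer 53 (z = 13.25): the cube does not reach this height (z outside [0, 8]); the r=9 cylinder at (9.5, 5.5) contributes a regular 6-gon of circumradius 9 (area = (6/2)·9.000²·sin(360°/6) = 210.44 mm²); Taking the first minus the rest: the first operand is absent here, so nothing remains; the r=6.5 sphere at (15.5, 9) slices to a regular 6-gon of circumradius 1.785 (√(r²−h²) with h=6.25 from center) (area = (6/2)·1.785²·sin(360°/6) = 8.28 mm²); Taking the union: only the r=6.5 sphere at (15.5, 9) is present, so the union is just that shape — area = 8.28 mm². So its area = 8.28 mm². Layer 1 is larger (66.00 vs 8.28 mm²).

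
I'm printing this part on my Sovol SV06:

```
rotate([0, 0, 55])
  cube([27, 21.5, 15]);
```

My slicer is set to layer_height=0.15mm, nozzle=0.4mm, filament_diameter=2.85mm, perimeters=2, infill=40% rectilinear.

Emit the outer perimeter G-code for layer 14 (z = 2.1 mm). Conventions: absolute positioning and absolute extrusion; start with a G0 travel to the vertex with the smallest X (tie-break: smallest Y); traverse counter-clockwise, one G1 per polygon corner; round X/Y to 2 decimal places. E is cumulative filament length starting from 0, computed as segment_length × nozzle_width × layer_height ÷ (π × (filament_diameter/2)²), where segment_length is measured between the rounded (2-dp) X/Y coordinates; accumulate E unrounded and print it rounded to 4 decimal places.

At z = 2.1 mm: the cube (footprint 27×21.5) is included at this height; (whole slice rotated 55° about Z — lengths, areas and connectivity unchanged). The outline is a single polygon with 4 vertices. Extrusion per mm of travel: 0.4 × 0.15 / (π × 1.425²) = 0.009405. Accumulating E over each segment gives final E = 0.9124.

G0 X-17.61 Y12.33 Z2.10
G1 X0.00 Y0.00 E0.2022
G1 X15.49 Y22.12 E0.4562
G1 X-2.13 Y34.45 E0.6584
G1 X-17.61 Y12.33 E0.9124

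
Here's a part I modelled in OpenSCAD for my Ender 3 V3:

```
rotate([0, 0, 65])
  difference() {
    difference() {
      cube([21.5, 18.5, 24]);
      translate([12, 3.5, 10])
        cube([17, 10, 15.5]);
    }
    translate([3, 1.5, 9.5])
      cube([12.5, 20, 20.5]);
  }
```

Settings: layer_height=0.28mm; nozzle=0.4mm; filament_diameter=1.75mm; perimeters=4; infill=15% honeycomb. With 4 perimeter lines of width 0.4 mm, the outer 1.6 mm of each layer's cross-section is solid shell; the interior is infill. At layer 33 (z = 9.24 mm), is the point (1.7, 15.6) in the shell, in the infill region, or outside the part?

infill

At z = 9.24 mm: the cube is present — its section is the full 21.5×18.5 rectangle; the cube at (12, 3.5) is absent (z outside [10, 25.5]); After the difference (first − rest): none of the subtracted shapes is present at this height, so the 21.5×18.5 cube is unchanged — 1 connected region; the cube at (3, 1.5) is not intersected at this z (z outside [9.5, 30]); Subtracting the remaining from the first: none of the subtracted shapes is present at this height, so that combined region is unchanged — 1 connected region; (rotated 65° about Z; rotation is an isometry so areas/perimeters/island counts are preserved). Overall, the cross-section is a single solid region. Undo the 65° rotation: the query point maps to (14.857, 5.052) in the un-rotated model frame. The nearest boundary edge runs (0.00, 0.00)→(21.50, 0.00); distance from the point to it = 5.05 mm. The point is inside the cross-section and 5.05 mm from the nearest boundary — more than the 1.6 mm shell width (4 × 0.4), so it's in the infill interior.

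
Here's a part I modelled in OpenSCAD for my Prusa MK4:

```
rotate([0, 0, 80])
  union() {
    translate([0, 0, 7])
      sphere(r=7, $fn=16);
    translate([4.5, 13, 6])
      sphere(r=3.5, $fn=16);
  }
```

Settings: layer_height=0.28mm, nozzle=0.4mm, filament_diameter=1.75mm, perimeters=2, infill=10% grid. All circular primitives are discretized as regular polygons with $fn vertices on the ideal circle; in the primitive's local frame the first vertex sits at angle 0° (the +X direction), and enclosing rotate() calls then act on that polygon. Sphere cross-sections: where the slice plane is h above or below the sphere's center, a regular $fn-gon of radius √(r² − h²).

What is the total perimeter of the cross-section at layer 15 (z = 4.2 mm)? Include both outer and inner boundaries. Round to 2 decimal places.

At z = 4.2 mm: the r=7 sphere slices to a regular 16-gon of circumradius 6.416 (√(r²−h²) with h=2.8 from center) (perimeter = 2·16·6.416·sin(180°/16) = 40.05 mm); the r=3.5 sphere at (4.5, 13) slices to a regular 16-gon of circumradius 3.002 (√(r²−h²) with h=1.8 from center) (perimeter = 2·16·3.002·sin(180°/16) = 18.74 mm); Taking the union: the 2 present regions are separate (no shared area or edge), so areas and boundary lengths simply add and each stays a separate island — boundary = 58.79 mm; (whole slice rotated 80° about Z — lengths, areas and connectivity unchanged). Overall, the cross-section has 2 separate islands. Total boundary length (outer) = 58.79 mm.

58.79 mm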